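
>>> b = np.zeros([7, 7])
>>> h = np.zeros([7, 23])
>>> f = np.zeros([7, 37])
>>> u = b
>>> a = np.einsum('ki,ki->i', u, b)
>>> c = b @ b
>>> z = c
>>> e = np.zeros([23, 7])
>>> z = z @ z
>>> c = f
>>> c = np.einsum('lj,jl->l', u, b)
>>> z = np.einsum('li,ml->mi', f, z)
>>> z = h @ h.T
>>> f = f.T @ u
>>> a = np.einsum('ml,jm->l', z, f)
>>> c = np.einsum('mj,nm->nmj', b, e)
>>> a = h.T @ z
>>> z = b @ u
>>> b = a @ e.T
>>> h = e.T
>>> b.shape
(23, 23)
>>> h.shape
(7, 23)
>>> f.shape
(37, 7)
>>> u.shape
(7, 7)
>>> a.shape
(23, 7)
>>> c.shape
(23, 7, 7)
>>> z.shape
(7, 7)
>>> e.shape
(23, 7)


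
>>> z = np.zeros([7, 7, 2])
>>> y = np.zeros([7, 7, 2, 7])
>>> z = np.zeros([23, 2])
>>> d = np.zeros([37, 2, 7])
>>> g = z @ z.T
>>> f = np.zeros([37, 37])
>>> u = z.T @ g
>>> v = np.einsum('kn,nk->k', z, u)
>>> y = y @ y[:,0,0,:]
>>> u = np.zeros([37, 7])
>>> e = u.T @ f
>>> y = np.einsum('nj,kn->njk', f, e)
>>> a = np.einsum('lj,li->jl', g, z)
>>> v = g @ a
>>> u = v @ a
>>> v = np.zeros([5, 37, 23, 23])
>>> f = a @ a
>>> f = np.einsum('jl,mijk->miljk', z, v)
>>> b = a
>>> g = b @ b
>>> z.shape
(23, 2)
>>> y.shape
(37, 37, 7)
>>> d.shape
(37, 2, 7)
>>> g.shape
(23, 23)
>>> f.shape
(5, 37, 2, 23, 23)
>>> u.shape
(23, 23)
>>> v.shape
(5, 37, 23, 23)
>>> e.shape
(7, 37)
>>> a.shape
(23, 23)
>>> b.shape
(23, 23)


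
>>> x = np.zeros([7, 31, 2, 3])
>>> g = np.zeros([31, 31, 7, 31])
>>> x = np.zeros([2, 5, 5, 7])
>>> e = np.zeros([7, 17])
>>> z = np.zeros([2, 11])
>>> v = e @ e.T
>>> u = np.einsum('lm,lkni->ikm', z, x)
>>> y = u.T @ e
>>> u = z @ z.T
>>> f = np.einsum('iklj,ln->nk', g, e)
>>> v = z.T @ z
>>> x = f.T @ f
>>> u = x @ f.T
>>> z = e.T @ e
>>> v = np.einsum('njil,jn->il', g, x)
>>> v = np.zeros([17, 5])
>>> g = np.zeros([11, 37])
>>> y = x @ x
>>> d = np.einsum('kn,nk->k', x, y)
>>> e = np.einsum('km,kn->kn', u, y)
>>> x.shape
(31, 31)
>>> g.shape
(11, 37)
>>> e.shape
(31, 31)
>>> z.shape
(17, 17)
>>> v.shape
(17, 5)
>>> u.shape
(31, 17)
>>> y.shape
(31, 31)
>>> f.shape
(17, 31)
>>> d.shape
(31,)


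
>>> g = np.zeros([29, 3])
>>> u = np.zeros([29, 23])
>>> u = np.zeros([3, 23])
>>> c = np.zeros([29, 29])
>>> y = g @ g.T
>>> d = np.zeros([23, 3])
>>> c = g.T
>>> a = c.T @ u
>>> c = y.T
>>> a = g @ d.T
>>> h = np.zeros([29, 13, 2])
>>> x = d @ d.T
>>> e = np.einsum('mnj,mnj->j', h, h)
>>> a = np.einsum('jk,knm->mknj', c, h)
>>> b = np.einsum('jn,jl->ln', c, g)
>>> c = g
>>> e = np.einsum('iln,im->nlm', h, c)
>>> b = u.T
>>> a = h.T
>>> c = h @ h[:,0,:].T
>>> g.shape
(29, 3)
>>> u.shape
(3, 23)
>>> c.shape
(29, 13, 29)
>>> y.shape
(29, 29)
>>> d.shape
(23, 3)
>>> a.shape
(2, 13, 29)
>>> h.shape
(29, 13, 2)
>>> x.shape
(23, 23)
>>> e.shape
(2, 13, 3)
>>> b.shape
(23, 3)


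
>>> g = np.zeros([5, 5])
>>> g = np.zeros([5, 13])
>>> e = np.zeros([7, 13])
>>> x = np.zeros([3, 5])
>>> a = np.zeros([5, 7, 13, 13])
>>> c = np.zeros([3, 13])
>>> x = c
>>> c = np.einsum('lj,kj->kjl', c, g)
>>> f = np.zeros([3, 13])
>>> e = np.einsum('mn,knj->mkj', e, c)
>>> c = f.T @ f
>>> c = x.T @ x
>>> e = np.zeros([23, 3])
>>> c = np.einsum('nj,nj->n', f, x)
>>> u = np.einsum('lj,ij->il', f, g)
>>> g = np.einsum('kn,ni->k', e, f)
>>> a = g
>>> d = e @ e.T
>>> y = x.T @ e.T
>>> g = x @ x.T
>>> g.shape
(3, 3)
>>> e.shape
(23, 3)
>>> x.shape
(3, 13)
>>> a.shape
(23,)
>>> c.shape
(3,)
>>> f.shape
(3, 13)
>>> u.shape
(5, 3)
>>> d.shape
(23, 23)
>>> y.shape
(13, 23)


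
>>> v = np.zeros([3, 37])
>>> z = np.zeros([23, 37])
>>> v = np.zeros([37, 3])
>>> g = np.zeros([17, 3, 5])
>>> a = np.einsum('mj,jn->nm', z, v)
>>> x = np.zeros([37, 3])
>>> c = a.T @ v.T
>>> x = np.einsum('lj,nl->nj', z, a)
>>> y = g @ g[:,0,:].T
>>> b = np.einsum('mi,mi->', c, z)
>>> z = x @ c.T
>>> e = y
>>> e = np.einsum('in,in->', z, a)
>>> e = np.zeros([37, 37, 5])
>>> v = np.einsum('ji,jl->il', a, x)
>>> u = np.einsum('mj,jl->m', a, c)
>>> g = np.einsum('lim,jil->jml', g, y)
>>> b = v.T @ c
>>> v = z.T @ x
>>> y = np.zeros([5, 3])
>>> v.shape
(23, 37)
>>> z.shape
(3, 23)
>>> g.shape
(17, 5, 17)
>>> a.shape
(3, 23)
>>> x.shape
(3, 37)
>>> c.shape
(23, 37)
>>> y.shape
(5, 3)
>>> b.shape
(37, 37)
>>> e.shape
(37, 37, 5)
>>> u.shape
(3,)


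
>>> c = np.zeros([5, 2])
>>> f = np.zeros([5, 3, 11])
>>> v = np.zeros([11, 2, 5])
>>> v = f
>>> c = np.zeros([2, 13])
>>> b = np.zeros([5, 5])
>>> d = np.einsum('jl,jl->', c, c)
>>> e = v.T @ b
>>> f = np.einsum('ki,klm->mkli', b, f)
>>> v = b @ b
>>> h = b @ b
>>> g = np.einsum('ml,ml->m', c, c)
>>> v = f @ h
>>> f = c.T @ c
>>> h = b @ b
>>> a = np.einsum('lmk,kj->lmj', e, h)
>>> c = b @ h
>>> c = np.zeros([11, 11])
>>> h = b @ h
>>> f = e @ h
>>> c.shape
(11, 11)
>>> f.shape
(11, 3, 5)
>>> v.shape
(11, 5, 3, 5)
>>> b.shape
(5, 5)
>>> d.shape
()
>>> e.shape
(11, 3, 5)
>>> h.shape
(5, 5)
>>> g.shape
(2,)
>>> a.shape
(11, 3, 5)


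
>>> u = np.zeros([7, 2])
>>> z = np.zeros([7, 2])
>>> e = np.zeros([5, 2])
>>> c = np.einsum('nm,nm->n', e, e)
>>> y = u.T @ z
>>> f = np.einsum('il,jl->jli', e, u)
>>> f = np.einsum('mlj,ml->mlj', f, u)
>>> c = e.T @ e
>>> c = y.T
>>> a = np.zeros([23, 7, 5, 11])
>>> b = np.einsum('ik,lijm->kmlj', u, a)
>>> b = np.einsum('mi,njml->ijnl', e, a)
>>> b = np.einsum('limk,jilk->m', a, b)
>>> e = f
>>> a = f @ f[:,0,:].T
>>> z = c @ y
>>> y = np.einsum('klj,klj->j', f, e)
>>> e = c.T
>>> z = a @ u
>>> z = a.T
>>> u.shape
(7, 2)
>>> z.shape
(7, 2, 7)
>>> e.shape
(2, 2)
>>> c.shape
(2, 2)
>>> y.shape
(5,)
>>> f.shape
(7, 2, 5)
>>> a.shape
(7, 2, 7)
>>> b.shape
(5,)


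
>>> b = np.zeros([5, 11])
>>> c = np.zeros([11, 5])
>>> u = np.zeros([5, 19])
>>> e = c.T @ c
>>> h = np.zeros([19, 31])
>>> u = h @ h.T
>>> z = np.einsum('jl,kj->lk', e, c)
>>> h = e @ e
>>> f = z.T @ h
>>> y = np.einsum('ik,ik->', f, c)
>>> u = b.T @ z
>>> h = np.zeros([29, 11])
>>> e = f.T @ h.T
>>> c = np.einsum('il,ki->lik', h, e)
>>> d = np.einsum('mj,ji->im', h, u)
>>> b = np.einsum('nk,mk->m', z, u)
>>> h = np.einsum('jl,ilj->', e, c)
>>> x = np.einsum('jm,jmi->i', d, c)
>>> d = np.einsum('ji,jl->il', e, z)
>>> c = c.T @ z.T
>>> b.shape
(11,)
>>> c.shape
(5, 29, 5)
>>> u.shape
(11, 11)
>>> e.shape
(5, 29)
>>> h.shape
()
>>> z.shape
(5, 11)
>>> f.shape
(11, 5)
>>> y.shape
()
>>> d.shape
(29, 11)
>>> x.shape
(5,)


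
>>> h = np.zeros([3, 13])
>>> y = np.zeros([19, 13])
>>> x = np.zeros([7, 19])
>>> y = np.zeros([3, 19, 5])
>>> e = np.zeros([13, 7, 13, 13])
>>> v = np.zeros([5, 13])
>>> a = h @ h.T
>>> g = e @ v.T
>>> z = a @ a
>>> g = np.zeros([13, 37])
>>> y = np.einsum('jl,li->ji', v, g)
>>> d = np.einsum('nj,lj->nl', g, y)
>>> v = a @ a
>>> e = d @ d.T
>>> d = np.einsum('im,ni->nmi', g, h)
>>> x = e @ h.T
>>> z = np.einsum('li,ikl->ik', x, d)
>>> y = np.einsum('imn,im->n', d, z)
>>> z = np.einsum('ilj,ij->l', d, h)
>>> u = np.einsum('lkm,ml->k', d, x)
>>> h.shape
(3, 13)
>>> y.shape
(13,)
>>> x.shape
(13, 3)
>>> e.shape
(13, 13)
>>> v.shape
(3, 3)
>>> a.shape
(3, 3)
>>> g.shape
(13, 37)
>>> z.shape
(37,)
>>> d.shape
(3, 37, 13)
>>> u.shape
(37,)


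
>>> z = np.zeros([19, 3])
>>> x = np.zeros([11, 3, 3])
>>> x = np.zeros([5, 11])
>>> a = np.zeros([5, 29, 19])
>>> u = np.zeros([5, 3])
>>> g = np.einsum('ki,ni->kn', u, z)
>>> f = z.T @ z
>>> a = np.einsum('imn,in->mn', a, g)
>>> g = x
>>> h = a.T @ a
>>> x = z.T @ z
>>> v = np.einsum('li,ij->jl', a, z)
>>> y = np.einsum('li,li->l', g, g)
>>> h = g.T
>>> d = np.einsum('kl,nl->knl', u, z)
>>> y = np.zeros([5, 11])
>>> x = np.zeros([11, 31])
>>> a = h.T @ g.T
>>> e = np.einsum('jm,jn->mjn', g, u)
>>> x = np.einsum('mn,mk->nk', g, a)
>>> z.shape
(19, 3)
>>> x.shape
(11, 5)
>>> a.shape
(5, 5)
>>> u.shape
(5, 3)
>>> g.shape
(5, 11)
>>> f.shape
(3, 3)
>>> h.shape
(11, 5)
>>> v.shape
(3, 29)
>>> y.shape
(5, 11)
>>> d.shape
(5, 19, 3)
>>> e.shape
(11, 5, 3)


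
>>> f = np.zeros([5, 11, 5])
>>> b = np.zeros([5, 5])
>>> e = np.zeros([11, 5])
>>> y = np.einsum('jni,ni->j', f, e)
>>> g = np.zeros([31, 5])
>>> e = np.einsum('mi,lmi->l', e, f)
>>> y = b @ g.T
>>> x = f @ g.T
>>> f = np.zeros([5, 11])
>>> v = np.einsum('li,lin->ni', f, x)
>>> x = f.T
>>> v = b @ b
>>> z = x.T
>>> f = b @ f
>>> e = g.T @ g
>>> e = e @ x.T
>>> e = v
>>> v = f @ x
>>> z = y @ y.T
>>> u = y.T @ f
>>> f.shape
(5, 11)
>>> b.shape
(5, 5)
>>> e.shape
(5, 5)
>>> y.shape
(5, 31)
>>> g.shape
(31, 5)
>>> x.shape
(11, 5)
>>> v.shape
(5, 5)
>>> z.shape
(5, 5)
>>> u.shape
(31, 11)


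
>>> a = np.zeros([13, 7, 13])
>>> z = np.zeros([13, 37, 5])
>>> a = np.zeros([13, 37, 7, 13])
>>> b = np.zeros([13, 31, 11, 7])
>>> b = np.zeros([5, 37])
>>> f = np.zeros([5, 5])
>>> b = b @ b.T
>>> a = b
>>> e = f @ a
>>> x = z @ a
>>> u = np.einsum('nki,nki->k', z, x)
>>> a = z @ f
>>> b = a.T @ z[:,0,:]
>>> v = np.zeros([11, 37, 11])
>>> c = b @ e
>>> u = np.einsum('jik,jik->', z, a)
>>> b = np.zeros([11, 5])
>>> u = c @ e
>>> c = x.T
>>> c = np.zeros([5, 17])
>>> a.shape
(13, 37, 5)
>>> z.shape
(13, 37, 5)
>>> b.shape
(11, 5)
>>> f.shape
(5, 5)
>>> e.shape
(5, 5)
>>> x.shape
(13, 37, 5)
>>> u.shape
(5, 37, 5)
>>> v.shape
(11, 37, 11)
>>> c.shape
(5, 17)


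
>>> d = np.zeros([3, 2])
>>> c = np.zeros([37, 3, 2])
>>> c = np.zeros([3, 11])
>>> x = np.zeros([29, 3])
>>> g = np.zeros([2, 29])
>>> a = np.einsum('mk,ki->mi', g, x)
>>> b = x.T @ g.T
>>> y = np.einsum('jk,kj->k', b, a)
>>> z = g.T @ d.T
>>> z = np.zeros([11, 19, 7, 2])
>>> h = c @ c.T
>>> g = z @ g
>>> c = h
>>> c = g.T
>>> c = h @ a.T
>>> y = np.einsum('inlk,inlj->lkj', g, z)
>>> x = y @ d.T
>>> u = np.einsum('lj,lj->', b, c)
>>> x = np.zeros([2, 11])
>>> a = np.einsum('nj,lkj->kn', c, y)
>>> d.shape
(3, 2)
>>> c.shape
(3, 2)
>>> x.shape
(2, 11)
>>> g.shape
(11, 19, 7, 29)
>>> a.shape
(29, 3)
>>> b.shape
(3, 2)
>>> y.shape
(7, 29, 2)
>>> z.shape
(11, 19, 7, 2)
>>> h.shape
(3, 3)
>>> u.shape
()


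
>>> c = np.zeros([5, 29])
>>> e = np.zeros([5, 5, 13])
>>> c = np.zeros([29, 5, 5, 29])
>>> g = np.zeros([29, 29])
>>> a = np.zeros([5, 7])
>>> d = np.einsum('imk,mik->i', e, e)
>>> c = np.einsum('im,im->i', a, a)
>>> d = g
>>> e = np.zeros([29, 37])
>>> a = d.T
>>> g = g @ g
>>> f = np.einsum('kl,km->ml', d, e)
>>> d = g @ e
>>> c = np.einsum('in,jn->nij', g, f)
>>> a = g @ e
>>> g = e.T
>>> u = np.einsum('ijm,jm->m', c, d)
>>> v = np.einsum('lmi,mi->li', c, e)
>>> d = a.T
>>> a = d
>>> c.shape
(29, 29, 37)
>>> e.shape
(29, 37)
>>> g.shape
(37, 29)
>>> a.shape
(37, 29)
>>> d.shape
(37, 29)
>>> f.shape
(37, 29)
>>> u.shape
(37,)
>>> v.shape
(29, 37)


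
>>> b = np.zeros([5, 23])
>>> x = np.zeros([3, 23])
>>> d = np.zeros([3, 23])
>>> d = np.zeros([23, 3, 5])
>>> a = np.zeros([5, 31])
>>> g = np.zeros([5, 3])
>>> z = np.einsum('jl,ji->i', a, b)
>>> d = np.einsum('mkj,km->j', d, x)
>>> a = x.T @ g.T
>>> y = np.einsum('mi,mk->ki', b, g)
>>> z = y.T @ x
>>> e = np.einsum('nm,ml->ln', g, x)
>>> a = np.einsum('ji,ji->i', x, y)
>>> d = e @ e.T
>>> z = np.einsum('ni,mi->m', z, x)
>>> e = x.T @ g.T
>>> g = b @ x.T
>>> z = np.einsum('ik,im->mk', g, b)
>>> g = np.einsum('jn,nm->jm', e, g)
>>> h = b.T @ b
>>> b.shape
(5, 23)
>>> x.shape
(3, 23)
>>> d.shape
(23, 23)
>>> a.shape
(23,)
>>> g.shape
(23, 3)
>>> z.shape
(23, 3)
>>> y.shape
(3, 23)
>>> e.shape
(23, 5)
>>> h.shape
(23, 23)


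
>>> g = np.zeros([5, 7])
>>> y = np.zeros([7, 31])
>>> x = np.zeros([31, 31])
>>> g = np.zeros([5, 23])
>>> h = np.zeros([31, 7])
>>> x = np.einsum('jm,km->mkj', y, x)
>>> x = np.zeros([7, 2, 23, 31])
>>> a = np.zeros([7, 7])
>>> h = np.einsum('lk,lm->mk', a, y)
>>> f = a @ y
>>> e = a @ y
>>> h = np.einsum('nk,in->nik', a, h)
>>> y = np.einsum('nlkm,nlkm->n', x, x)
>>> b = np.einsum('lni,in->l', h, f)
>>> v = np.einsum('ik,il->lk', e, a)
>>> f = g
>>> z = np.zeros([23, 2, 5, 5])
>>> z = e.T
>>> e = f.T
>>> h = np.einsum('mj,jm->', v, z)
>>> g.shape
(5, 23)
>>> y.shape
(7,)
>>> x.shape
(7, 2, 23, 31)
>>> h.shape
()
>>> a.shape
(7, 7)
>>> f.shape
(5, 23)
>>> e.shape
(23, 5)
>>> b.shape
(7,)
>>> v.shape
(7, 31)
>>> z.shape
(31, 7)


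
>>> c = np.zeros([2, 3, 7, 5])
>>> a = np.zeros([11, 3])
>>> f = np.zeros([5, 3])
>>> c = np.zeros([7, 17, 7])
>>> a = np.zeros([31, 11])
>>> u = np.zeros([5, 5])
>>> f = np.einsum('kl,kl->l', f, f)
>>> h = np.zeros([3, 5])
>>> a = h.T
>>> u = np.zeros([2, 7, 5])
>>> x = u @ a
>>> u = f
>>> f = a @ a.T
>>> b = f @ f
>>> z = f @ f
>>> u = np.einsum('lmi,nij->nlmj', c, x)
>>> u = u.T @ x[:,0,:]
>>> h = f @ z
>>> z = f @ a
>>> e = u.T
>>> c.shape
(7, 17, 7)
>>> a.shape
(5, 3)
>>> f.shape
(5, 5)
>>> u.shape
(3, 17, 7, 3)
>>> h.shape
(5, 5)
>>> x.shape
(2, 7, 3)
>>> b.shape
(5, 5)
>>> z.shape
(5, 3)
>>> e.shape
(3, 7, 17, 3)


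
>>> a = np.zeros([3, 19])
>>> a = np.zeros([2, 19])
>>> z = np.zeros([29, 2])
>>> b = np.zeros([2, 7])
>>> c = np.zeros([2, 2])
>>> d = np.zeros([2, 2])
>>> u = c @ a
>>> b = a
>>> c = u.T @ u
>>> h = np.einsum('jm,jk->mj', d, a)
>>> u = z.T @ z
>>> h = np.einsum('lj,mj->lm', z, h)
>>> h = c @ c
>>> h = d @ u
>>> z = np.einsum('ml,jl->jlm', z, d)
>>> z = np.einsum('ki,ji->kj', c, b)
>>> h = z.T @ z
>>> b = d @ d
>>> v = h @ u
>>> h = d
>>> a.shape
(2, 19)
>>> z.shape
(19, 2)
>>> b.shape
(2, 2)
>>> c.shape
(19, 19)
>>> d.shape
(2, 2)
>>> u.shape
(2, 2)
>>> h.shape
(2, 2)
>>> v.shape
(2, 2)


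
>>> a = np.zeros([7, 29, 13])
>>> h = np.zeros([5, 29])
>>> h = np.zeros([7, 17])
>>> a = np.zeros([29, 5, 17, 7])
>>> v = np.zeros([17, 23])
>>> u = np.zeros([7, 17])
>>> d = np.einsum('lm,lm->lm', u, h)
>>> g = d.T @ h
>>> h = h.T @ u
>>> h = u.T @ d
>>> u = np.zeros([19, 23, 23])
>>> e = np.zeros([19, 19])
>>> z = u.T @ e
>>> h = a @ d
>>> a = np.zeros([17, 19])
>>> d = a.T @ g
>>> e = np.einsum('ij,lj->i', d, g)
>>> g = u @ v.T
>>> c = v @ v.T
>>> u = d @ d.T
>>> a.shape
(17, 19)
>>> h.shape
(29, 5, 17, 17)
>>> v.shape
(17, 23)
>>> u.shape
(19, 19)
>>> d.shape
(19, 17)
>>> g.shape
(19, 23, 17)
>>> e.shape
(19,)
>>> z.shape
(23, 23, 19)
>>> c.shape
(17, 17)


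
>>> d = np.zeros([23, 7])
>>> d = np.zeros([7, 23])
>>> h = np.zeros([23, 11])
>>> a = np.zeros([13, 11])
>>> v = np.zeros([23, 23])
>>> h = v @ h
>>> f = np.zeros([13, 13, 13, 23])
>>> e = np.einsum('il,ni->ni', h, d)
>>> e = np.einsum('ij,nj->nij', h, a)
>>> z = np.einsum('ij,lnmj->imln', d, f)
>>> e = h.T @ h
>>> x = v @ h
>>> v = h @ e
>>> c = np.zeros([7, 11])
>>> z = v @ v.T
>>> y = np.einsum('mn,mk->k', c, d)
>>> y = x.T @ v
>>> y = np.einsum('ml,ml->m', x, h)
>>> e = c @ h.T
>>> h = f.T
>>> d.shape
(7, 23)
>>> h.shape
(23, 13, 13, 13)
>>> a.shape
(13, 11)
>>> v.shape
(23, 11)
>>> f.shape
(13, 13, 13, 23)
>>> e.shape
(7, 23)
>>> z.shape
(23, 23)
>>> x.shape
(23, 11)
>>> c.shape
(7, 11)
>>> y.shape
(23,)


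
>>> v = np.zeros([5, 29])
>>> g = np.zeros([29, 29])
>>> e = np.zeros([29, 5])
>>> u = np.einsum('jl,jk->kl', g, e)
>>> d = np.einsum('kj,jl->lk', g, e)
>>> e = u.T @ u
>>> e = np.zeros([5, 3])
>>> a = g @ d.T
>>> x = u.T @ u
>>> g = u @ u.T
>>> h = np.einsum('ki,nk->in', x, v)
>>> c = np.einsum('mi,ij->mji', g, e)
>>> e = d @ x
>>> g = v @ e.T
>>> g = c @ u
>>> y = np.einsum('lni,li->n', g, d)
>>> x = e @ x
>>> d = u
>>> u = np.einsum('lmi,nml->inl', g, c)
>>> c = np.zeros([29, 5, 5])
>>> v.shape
(5, 29)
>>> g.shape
(5, 3, 29)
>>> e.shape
(5, 29)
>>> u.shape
(29, 5, 5)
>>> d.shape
(5, 29)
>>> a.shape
(29, 5)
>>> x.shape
(5, 29)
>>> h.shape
(29, 5)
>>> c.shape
(29, 5, 5)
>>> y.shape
(3,)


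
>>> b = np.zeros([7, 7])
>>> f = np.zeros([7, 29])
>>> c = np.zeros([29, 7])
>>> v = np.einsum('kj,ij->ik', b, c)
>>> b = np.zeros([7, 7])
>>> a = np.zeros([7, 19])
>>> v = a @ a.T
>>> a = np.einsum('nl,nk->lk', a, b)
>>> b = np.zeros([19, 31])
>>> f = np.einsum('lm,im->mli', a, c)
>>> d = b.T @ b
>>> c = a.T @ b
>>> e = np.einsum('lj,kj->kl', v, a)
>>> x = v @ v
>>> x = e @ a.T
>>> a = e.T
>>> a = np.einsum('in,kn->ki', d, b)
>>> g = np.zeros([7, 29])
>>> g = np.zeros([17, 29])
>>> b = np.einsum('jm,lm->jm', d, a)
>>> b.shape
(31, 31)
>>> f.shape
(7, 19, 29)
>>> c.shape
(7, 31)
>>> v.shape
(7, 7)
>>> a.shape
(19, 31)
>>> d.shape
(31, 31)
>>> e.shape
(19, 7)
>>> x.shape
(19, 19)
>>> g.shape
(17, 29)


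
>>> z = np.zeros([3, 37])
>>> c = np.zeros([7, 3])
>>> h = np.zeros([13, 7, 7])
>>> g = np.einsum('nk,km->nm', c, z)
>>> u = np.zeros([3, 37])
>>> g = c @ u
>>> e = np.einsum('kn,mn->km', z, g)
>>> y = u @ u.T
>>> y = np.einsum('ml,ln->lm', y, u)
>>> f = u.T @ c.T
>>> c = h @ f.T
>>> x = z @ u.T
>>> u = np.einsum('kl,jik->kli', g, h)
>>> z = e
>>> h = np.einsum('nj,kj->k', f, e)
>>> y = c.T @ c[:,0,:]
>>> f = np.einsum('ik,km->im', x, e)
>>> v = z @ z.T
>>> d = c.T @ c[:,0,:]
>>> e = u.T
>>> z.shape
(3, 7)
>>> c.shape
(13, 7, 37)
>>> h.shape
(3,)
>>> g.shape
(7, 37)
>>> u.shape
(7, 37, 7)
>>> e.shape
(7, 37, 7)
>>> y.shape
(37, 7, 37)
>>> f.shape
(3, 7)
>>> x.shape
(3, 3)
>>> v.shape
(3, 3)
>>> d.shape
(37, 7, 37)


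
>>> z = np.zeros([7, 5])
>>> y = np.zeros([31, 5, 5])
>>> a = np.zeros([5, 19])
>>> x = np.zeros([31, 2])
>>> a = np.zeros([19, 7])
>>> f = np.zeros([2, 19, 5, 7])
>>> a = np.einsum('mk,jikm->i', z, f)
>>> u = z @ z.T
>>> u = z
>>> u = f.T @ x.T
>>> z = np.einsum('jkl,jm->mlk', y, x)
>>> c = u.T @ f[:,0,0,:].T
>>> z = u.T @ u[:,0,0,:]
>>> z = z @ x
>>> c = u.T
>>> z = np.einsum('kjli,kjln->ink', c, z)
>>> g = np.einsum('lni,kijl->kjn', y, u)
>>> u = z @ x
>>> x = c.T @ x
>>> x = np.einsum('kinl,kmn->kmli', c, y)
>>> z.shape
(7, 2, 31)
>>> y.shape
(31, 5, 5)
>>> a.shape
(19,)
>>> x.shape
(31, 5, 7, 19)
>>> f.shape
(2, 19, 5, 7)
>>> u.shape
(7, 2, 2)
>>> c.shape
(31, 19, 5, 7)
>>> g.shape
(7, 19, 5)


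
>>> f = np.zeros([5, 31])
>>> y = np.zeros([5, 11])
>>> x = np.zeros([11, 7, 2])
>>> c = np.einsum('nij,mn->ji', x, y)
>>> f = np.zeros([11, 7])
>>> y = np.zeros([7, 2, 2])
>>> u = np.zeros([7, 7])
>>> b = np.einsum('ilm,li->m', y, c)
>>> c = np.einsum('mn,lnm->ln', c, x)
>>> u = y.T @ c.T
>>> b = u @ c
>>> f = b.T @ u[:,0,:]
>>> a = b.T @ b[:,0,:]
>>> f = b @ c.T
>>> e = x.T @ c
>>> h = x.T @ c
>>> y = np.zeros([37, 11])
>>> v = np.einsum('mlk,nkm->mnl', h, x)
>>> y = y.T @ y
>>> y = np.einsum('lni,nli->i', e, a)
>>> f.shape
(2, 2, 11)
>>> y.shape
(7,)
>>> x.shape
(11, 7, 2)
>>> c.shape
(11, 7)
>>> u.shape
(2, 2, 11)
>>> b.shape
(2, 2, 7)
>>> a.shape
(7, 2, 7)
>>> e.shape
(2, 7, 7)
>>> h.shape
(2, 7, 7)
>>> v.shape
(2, 11, 7)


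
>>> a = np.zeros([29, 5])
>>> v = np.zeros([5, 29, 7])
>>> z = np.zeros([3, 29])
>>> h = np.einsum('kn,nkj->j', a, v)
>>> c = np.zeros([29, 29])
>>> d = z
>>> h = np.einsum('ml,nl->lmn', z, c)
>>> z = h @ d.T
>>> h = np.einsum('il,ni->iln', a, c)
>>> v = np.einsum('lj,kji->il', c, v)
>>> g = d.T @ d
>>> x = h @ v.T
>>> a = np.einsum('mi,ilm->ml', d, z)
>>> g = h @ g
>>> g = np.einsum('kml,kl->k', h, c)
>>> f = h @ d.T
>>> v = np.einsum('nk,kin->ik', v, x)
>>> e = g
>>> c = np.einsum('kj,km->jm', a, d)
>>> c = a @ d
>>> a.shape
(3, 3)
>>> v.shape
(5, 29)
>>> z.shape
(29, 3, 3)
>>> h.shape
(29, 5, 29)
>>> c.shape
(3, 29)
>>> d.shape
(3, 29)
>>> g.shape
(29,)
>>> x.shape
(29, 5, 7)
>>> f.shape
(29, 5, 3)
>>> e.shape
(29,)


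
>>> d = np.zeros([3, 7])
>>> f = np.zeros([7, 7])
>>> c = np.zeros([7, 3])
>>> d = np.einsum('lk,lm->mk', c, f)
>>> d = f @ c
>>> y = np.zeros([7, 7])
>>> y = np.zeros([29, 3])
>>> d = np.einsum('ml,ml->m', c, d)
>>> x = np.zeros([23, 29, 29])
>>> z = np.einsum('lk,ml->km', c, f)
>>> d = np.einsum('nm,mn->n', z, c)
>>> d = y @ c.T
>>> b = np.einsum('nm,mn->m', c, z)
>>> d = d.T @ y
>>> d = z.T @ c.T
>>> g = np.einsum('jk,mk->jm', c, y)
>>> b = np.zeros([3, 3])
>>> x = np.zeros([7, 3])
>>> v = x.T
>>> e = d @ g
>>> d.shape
(7, 7)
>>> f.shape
(7, 7)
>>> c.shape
(7, 3)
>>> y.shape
(29, 3)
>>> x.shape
(7, 3)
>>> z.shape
(3, 7)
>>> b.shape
(3, 3)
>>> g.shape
(7, 29)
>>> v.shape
(3, 7)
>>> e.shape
(7, 29)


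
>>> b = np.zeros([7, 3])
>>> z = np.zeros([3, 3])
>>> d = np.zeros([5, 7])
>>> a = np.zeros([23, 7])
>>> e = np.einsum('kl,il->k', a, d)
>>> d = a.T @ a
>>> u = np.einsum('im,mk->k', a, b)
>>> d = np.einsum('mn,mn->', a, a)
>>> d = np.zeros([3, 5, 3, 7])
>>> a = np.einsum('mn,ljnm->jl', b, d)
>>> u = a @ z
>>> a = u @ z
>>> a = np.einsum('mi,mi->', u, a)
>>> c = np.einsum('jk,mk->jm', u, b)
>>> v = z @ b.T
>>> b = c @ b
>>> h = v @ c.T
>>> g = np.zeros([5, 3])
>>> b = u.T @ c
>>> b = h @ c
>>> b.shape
(3, 7)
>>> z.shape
(3, 3)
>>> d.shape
(3, 5, 3, 7)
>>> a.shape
()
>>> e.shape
(23,)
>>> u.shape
(5, 3)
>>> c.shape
(5, 7)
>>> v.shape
(3, 7)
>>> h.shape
(3, 5)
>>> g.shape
(5, 3)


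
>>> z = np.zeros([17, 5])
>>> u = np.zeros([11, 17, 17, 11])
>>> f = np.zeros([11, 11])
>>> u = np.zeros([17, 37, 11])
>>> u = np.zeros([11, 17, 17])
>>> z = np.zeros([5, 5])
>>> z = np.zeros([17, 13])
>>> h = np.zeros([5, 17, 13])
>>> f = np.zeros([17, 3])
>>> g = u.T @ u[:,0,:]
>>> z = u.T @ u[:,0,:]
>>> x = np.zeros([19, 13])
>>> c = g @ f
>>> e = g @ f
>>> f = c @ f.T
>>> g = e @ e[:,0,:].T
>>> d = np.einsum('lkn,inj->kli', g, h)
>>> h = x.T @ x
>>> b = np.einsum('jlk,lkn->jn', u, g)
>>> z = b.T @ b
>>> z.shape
(17, 17)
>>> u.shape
(11, 17, 17)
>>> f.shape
(17, 17, 17)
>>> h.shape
(13, 13)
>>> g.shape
(17, 17, 17)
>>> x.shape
(19, 13)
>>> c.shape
(17, 17, 3)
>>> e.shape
(17, 17, 3)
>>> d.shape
(17, 17, 5)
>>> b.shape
(11, 17)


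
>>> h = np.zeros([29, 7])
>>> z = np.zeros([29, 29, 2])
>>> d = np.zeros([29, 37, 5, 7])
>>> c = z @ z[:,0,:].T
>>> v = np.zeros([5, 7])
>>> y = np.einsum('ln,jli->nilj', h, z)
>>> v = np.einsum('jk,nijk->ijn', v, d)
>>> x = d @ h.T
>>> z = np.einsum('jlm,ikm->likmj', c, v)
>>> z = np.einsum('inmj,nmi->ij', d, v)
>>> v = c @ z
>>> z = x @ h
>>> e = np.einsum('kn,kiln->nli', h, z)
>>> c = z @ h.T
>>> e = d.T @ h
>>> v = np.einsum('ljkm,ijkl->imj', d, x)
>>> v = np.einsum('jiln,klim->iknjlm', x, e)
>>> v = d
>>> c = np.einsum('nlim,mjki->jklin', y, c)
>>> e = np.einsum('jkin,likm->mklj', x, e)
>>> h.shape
(29, 7)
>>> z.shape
(29, 37, 5, 7)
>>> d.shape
(29, 37, 5, 7)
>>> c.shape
(37, 5, 2, 29, 7)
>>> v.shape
(29, 37, 5, 7)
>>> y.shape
(7, 2, 29, 29)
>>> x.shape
(29, 37, 5, 29)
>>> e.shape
(7, 37, 7, 29)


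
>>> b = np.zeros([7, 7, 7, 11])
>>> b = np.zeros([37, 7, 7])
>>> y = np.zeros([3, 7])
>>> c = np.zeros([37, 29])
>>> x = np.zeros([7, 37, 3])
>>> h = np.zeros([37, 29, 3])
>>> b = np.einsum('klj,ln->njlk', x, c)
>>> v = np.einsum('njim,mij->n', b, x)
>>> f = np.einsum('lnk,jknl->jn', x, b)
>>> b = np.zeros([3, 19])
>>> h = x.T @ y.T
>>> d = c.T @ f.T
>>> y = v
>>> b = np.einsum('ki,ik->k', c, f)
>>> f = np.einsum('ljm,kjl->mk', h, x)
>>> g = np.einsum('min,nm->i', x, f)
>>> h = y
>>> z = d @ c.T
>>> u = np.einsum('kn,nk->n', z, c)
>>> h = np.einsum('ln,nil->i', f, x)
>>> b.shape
(37,)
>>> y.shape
(29,)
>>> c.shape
(37, 29)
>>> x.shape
(7, 37, 3)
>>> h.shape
(37,)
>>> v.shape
(29,)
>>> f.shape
(3, 7)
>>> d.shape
(29, 29)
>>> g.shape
(37,)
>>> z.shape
(29, 37)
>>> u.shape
(37,)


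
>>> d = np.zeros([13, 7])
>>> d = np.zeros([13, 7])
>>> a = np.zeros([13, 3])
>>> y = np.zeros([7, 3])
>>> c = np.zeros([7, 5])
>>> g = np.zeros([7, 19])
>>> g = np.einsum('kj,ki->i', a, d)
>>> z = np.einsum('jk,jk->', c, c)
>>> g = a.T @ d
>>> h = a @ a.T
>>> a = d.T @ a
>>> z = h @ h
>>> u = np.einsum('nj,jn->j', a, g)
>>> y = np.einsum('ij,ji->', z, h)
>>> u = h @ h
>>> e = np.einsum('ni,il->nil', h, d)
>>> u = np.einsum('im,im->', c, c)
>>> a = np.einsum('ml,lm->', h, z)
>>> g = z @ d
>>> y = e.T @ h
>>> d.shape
(13, 7)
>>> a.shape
()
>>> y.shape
(7, 13, 13)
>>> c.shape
(7, 5)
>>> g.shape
(13, 7)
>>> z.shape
(13, 13)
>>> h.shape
(13, 13)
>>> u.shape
()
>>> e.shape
(13, 13, 7)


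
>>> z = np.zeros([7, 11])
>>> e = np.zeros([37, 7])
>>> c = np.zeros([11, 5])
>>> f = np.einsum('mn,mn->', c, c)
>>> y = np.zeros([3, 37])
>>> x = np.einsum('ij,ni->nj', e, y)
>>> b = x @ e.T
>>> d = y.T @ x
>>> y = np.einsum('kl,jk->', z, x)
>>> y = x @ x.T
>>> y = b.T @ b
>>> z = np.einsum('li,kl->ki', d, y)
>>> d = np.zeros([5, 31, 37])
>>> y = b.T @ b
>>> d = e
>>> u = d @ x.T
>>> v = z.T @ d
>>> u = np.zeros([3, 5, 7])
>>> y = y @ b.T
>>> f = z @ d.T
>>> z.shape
(37, 7)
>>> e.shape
(37, 7)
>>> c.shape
(11, 5)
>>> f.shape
(37, 37)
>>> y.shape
(37, 3)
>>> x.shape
(3, 7)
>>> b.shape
(3, 37)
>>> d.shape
(37, 7)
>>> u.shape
(3, 5, 7)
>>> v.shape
(7, 7)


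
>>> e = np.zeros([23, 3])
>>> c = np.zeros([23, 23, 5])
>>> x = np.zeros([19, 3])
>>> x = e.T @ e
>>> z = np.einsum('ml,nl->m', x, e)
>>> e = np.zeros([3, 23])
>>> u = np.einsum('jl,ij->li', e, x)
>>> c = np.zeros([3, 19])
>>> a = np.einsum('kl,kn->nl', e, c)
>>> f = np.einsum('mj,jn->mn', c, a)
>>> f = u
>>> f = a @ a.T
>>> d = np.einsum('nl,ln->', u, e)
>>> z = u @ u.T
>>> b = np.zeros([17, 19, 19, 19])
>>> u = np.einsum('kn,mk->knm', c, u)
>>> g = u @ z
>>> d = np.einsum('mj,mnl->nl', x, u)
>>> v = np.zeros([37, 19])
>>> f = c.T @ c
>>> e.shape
(3, 23)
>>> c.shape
(3, 19)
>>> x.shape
(3, 3)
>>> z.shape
(23, 23)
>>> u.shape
(3, 19, 23)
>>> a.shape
(19, 23)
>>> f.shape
(19, 19)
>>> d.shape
(19, 23)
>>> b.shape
(17, 19, 19, 19)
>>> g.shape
(3, 19, 23)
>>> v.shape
(37, 19)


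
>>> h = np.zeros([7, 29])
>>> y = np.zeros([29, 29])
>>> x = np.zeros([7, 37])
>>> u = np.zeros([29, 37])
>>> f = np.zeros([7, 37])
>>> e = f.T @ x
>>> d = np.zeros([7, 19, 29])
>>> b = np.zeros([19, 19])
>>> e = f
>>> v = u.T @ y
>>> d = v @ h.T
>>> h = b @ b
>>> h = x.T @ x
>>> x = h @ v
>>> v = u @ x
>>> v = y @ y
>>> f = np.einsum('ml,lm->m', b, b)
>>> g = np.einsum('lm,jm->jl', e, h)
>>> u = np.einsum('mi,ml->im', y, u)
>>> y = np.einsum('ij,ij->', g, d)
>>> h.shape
(37, 37)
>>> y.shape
()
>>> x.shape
(37, 29)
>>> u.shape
(29, 29)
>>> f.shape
(19,)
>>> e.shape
(7, 37)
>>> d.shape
(37, 7)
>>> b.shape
(19, 19)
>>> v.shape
(29, 29)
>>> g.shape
(37, 7)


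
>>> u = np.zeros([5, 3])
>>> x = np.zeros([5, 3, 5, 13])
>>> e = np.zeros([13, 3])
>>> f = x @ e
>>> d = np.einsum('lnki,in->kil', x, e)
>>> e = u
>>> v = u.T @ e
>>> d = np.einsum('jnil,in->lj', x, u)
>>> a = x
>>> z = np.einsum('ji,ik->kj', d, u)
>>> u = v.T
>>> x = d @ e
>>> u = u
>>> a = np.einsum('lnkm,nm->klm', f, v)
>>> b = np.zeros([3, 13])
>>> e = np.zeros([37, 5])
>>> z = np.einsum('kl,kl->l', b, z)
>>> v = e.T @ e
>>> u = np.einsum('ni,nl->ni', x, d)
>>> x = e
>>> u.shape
(13, 3)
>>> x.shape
(37, 5)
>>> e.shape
(37, 5)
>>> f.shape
(5, 3, 5, 3)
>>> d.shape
(13, 5)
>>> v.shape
(5, 5)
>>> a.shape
(5, 5, 3)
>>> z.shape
(13,)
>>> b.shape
(3, 13)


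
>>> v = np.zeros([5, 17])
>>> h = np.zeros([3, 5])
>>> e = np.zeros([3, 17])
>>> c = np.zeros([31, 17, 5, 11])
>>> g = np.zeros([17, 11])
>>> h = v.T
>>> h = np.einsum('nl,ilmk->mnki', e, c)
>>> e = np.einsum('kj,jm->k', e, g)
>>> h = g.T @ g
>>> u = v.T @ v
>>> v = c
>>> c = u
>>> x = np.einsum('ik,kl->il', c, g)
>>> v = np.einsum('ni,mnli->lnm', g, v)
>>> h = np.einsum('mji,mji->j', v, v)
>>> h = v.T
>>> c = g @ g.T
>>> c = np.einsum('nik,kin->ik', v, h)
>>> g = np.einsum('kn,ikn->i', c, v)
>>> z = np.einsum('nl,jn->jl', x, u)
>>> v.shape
(5, 17, 31)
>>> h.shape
(31, 17, 5)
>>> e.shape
(3,)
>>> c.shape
(17, 31)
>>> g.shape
(5,)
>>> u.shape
(17, 17)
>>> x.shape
(17, 11)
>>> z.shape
(17, 11)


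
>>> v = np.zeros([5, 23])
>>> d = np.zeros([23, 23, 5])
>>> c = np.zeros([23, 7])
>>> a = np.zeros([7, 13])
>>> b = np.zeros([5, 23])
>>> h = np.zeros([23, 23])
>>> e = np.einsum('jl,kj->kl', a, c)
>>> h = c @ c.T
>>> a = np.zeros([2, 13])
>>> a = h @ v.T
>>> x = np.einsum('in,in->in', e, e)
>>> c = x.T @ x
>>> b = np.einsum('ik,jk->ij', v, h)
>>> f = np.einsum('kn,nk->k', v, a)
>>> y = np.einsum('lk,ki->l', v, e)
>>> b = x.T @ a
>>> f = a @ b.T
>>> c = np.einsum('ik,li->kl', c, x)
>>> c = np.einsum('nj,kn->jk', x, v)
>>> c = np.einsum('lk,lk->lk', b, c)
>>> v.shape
(5, 23)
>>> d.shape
(23, 23, 5)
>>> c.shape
(13, 5)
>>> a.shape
(23, 5)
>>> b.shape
(13, 5)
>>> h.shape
(23, 23)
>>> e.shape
(23, 13)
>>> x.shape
(23, 13)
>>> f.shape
(23, 13)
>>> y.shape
(5,)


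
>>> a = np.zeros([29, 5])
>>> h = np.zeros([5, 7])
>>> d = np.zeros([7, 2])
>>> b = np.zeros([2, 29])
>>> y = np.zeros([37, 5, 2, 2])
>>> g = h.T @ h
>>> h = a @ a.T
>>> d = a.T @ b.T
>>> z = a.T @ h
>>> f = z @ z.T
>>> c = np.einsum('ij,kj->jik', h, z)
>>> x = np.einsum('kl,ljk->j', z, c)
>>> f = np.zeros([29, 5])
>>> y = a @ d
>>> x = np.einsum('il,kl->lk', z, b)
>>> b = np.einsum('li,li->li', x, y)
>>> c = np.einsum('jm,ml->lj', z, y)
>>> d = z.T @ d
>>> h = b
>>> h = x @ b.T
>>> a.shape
(29, 5)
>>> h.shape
(29, 29)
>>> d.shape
(29, 2)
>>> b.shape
(29, 2)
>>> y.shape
(29, 2)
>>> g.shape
(7, 7)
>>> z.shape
(5, 29)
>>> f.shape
(29, 5)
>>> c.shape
(2, 5)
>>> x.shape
(29, 2)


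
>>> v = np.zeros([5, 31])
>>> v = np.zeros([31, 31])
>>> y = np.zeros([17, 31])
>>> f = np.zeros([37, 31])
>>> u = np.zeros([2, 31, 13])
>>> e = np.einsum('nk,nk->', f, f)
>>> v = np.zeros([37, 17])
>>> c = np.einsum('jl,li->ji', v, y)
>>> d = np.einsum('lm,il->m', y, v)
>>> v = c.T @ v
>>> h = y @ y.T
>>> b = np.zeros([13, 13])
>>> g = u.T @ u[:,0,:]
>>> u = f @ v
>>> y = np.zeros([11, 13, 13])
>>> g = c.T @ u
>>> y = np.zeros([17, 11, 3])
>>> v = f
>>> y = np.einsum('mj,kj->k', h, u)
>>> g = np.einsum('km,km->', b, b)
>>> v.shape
(37, 31)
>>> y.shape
(37,)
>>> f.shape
(37, 31)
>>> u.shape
(37, 17)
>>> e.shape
()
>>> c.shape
(37, 31)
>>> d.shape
(31,)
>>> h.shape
(17, 17)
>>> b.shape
(13, 13)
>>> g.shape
()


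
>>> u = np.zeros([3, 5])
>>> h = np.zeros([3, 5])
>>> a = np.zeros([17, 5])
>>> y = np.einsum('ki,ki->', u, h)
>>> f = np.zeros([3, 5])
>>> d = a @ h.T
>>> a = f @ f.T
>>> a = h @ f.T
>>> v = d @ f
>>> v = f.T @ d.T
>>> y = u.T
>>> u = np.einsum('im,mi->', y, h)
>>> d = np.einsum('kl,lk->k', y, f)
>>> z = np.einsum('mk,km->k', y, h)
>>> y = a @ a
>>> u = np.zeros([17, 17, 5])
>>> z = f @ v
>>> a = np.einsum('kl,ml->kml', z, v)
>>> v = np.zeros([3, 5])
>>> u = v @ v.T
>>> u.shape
(3, 3)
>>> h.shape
(3, 5)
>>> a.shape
(3, 5, 17)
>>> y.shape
(3, 3)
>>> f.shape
(3, 5)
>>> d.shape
(5,)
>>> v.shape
(3, 5)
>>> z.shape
(3, 17)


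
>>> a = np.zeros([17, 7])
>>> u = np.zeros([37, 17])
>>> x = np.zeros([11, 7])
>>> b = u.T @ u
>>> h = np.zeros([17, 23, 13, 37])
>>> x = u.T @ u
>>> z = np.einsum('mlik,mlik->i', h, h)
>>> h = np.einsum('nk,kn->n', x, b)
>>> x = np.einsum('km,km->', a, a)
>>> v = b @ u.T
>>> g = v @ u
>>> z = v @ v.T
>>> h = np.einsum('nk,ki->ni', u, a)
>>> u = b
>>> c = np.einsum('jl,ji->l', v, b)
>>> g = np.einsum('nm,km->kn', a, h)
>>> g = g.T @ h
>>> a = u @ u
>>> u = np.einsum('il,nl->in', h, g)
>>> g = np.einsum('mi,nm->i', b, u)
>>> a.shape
(17, 17)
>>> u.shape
(37, 17)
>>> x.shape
()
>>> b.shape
(17, 17)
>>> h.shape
(37, 7)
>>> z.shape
(17, 17)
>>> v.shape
(17, 37)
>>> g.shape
(17,)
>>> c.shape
(37,)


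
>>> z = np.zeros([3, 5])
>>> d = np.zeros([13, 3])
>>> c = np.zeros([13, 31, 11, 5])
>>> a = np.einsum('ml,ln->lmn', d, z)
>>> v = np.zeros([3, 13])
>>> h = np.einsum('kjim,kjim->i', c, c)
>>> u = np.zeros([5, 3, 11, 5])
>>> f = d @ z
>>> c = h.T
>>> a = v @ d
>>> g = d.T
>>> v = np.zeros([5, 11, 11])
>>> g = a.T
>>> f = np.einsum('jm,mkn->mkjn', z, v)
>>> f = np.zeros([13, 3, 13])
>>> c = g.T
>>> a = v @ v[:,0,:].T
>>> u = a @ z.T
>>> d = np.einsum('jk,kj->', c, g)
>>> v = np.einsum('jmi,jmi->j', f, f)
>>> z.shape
(3, 5)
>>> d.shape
()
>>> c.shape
(3, 3)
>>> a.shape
(5, 11, 5)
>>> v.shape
(13,)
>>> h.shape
(11,)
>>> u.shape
(5, 11, 3)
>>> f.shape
(13, 3, 13)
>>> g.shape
(3, 3)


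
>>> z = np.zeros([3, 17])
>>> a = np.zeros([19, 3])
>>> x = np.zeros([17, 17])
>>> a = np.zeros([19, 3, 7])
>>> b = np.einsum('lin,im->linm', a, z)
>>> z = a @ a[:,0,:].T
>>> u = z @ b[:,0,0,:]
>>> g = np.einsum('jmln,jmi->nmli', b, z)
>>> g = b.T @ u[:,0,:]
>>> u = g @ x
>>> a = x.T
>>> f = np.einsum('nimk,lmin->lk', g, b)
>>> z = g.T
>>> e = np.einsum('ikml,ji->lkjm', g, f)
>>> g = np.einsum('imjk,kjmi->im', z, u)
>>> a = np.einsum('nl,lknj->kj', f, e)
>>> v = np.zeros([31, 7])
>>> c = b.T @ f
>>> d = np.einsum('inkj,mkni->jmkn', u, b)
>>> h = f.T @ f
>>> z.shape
(17, 3, 7, 17)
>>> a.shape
(7, 3)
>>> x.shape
(17, 17)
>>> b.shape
(19, 3, 7, 17)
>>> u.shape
(17, 7, 3, 17)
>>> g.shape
(17, 3)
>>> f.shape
(19, 17)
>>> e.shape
(17, 7, 19, 3)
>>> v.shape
(31, 7)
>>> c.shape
(17, 7, 3, 17)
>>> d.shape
(17, 19, 3, 7)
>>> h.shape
(17, 17)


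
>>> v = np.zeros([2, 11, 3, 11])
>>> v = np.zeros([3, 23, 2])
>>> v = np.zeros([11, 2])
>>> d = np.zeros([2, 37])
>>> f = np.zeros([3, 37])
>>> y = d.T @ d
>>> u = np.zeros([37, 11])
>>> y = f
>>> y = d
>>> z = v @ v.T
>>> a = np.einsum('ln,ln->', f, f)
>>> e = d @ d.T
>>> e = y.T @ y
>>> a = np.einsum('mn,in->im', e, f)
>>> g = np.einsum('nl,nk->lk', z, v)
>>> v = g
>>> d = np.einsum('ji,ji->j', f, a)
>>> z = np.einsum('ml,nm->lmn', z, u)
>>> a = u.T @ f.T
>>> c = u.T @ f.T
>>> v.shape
(11, 2)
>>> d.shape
(3,)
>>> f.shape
(3, 37)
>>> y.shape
(2, 37)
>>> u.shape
(37, 11)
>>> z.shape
(11, 11, 37)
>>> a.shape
(11, 3)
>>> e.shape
(37, 37)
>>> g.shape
(11, 2)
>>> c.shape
(11, 3)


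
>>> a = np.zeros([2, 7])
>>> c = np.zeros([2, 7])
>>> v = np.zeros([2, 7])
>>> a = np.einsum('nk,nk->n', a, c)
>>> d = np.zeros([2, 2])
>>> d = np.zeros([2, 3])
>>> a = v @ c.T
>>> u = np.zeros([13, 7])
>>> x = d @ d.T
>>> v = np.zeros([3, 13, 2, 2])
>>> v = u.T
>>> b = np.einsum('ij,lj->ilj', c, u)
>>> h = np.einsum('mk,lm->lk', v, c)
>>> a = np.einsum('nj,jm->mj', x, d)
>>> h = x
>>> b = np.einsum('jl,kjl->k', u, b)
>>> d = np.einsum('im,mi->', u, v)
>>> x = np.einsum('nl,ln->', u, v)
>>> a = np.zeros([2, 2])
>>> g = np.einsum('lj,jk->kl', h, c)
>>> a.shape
(2, 2)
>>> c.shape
(2, 7)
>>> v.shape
(7, 13)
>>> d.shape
()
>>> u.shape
(13, 7)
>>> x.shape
()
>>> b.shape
(2,)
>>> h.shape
(2, 2)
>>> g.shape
(7, 2)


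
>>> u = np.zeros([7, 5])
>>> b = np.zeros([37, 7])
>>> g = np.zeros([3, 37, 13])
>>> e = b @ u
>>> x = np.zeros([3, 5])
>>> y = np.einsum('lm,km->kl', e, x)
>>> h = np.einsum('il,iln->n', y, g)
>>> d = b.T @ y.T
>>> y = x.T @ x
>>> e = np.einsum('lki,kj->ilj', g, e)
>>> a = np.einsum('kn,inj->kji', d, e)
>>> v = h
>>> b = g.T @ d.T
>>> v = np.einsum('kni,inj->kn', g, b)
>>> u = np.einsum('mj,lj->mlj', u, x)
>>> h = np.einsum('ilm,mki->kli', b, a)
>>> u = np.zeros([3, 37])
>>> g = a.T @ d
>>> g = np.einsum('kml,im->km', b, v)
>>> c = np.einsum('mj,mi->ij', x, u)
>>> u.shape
(3, 37)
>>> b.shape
(13, 37, 7)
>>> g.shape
(13, 37)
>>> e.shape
(13, 3, 5)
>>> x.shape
(3, 5)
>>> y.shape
(5, 5)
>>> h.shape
(5, 37, 13)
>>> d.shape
(7, 3)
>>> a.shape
(7, 5, 13)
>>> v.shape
(3, 37)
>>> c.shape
(37, 5)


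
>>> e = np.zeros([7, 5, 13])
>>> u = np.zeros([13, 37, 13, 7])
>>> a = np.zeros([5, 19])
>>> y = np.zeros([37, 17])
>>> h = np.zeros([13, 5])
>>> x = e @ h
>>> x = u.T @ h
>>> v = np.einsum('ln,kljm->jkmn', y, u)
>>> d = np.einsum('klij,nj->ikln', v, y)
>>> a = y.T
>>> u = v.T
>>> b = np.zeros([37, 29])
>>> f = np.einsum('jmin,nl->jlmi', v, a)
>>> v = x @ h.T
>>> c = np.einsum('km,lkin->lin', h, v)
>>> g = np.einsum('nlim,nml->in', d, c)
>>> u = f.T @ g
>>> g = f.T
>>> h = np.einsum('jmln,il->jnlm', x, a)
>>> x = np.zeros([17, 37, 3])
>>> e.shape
(7, 5, 13)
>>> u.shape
(7, 13, 37, 7)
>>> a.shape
(17, 37)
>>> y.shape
(37, 17)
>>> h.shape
(7, 5, 37, 13)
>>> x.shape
(17, 37, 3)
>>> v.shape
(7, 13, 37, 13)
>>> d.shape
(7, 13, 13, 37)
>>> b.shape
(37, 29)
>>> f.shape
(13, 37, 13, 7)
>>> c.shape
(7, 37, 13)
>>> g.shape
(7, 13, 37, 13)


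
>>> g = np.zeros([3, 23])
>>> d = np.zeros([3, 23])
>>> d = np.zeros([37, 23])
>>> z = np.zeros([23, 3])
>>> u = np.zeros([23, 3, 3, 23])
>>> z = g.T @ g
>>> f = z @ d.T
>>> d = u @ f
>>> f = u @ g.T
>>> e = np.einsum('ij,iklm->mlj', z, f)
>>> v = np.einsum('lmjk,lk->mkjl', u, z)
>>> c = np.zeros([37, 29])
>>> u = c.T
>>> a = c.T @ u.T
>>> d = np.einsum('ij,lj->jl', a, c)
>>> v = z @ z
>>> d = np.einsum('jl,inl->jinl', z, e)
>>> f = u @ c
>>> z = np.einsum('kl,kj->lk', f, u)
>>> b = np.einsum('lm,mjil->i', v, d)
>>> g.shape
(3, 23)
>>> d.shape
(23, 3, 3, 23)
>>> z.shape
(29, 29)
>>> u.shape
(29, 37)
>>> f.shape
(29, 29)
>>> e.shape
(3, 3, 23)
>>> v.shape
(23, 23)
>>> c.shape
(37, 29)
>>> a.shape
(29, 29)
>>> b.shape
(3,)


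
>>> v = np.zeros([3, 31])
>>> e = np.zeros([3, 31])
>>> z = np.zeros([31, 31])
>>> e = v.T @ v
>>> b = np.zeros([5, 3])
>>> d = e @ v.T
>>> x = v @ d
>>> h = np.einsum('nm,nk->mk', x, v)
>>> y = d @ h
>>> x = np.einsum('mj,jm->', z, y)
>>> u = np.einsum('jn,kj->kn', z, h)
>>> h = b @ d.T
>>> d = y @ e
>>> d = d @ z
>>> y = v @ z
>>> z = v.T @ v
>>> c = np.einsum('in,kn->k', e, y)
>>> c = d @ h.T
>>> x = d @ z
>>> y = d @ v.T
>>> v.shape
(3, 31)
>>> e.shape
(31, 31)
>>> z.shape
(31, 31)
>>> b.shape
(5, 3)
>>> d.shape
(31, 31)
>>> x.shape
(31, 31)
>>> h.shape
(5, 31)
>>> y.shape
(31, 3)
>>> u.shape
(3, 31)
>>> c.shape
(31, 5)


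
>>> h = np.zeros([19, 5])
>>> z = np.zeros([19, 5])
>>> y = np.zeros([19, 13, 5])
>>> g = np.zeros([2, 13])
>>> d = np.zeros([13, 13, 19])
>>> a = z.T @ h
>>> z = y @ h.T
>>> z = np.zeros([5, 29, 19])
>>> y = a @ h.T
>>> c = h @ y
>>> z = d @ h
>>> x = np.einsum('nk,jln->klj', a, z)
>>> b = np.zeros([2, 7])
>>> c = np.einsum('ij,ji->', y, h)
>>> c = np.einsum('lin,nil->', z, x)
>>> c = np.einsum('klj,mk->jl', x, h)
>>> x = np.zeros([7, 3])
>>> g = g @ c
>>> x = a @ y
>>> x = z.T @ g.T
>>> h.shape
(19, 5)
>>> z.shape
(13, 13, 5)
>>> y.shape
(5, 19)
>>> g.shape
(2, 13)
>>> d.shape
(13, 13, 19)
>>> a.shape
(5, 5)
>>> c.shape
(13, 13)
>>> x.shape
(5, 13, 2)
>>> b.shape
(2, 7)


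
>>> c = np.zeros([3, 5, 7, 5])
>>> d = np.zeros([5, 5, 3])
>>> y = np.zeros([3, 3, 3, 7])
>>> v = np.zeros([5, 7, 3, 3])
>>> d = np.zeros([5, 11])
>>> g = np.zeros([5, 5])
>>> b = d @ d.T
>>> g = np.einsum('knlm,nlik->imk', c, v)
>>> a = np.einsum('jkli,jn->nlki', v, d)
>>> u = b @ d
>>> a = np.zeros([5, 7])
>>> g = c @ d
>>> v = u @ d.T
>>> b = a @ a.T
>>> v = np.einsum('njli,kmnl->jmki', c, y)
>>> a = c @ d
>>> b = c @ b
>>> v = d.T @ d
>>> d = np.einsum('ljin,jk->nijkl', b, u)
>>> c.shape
(3, 5, 7, 5)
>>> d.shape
(5, 7, 5, 11, 3)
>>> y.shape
(3, 3, 3, 7)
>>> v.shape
(11, 11)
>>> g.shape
(3, 5, 7, 11)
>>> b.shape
(3, 5, 7, 5)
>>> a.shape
(3, 5, 7, 11)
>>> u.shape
(5, 11)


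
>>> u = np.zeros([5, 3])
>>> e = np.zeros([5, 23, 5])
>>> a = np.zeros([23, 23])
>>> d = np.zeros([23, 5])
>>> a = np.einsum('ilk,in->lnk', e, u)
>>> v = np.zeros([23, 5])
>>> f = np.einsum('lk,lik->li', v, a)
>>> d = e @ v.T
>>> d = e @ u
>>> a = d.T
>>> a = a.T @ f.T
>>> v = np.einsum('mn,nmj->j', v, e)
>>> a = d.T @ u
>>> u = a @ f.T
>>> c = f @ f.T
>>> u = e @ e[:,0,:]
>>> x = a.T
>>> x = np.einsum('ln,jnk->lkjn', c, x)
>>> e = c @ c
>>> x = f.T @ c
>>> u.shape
(5, 23, 5)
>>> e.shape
(23, 23)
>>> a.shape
(3, 23, 3)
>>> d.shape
(5, 23, 3)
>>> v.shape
(5,)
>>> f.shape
(23, 3)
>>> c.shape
(23, 23)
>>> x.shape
(3, 23)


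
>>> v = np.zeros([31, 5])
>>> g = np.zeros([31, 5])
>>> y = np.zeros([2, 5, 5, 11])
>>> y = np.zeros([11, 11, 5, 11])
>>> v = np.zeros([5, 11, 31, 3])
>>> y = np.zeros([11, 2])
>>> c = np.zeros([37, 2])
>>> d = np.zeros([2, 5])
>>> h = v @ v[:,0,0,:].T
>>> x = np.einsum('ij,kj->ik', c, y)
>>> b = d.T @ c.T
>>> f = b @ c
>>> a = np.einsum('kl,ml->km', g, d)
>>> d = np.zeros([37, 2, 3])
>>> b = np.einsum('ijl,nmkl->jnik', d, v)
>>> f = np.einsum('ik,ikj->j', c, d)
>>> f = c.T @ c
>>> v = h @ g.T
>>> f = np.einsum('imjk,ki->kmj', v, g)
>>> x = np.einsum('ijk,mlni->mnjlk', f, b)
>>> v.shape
(5, 11, 31, 31)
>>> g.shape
(31, 5)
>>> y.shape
(11, 2)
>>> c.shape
(37, 2)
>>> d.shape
(37, 2, 3)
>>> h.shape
(5, 11, 31, 5)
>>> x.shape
(2, 37, 11, 5, 31)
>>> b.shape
(2, 5, 37, 31)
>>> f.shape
(31, 11, 31)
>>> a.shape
(31, 2)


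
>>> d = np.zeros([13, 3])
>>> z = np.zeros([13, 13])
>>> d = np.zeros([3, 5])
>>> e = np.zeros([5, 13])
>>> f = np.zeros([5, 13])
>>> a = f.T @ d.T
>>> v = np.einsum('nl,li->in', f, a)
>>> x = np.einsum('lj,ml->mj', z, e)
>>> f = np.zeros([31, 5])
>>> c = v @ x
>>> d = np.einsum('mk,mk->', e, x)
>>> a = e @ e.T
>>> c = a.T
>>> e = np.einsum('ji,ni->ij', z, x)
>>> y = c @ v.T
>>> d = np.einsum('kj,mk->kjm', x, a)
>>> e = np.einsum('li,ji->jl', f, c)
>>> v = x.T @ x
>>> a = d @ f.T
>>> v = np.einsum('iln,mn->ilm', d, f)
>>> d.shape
(5, 13, 5)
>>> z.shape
(13, 13)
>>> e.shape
(5, 31)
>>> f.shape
(31, 5)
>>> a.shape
(5, 13, 31)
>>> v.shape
(5, 13, 31)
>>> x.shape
(5, 13)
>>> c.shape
(5, 5)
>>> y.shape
(5, 3)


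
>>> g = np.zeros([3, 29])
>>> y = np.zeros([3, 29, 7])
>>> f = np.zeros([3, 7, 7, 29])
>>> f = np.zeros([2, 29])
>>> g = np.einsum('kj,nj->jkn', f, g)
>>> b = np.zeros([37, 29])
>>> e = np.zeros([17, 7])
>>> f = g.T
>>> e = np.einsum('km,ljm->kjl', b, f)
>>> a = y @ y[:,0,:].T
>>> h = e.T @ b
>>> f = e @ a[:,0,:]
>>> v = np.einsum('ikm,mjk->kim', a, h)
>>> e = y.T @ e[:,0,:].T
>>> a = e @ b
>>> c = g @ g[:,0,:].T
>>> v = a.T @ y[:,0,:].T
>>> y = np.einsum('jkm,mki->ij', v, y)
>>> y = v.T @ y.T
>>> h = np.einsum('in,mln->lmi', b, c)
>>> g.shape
(29, 2, 3)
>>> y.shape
(3, 29, 7)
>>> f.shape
(37, 2, 3)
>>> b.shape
(37, 29)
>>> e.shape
(7, 29, 37)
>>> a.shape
(7, 29, 29)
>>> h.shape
(2, 29, 37)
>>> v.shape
(29, 29, 3)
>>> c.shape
(29, 2, 29)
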